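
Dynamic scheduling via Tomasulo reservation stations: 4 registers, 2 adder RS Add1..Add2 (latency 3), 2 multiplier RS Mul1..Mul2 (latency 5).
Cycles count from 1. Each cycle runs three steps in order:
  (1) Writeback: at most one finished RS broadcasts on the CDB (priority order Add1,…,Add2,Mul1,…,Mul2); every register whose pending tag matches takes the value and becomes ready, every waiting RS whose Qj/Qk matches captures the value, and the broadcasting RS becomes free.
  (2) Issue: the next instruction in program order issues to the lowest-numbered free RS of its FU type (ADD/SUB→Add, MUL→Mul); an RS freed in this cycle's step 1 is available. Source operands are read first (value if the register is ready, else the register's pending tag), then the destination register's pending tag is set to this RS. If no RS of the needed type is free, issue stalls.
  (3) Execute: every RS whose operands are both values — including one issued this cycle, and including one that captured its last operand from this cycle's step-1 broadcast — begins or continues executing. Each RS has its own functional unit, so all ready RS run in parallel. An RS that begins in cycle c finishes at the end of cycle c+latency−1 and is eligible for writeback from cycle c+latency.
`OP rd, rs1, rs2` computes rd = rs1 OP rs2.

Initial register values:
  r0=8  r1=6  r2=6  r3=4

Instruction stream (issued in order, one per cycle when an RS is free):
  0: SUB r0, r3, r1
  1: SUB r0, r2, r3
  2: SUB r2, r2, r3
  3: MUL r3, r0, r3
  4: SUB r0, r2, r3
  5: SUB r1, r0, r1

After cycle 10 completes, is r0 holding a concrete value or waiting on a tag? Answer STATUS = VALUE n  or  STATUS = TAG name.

c1: issue SUB r0<-Add1 | r0:Add1,r1:6,r2:6,r3:4
c2: issue SUB r0<-Add2 | r0:Add2,r1:6,r2:6,r3:4
c3: stall | r0:Add2,r1:6,r2:6,r3:4
c4: CDB Add1=-2; issue SUB r2<-Add1 | r0:Add2,r1:6,r2:Add1,r3:4
c5: CDB Add2=2; issue MUL r3<-Mul1 | r0:2,r1:6,r2:Add1,r3:Mul1
c6: issue SUB r0<-Add2 | r0:Add2,r1:6,r2:Add1,r3:Mul1
c7: CDB Add1=2; issue SUB r1<-Add1 | r0:Add2,r1:Add1,r2:2,r3:Mul1
c8: - | r0:Add2,r1:Add1,r2:2,r3:Mul1
c9: - | r0:Add2,r1:Add1,r2:2,r3:Mul1
c10: CDB Mul1=8 | r0:Add2,r1:Add1,r2:2,r3:8

STATUS = TAG Add2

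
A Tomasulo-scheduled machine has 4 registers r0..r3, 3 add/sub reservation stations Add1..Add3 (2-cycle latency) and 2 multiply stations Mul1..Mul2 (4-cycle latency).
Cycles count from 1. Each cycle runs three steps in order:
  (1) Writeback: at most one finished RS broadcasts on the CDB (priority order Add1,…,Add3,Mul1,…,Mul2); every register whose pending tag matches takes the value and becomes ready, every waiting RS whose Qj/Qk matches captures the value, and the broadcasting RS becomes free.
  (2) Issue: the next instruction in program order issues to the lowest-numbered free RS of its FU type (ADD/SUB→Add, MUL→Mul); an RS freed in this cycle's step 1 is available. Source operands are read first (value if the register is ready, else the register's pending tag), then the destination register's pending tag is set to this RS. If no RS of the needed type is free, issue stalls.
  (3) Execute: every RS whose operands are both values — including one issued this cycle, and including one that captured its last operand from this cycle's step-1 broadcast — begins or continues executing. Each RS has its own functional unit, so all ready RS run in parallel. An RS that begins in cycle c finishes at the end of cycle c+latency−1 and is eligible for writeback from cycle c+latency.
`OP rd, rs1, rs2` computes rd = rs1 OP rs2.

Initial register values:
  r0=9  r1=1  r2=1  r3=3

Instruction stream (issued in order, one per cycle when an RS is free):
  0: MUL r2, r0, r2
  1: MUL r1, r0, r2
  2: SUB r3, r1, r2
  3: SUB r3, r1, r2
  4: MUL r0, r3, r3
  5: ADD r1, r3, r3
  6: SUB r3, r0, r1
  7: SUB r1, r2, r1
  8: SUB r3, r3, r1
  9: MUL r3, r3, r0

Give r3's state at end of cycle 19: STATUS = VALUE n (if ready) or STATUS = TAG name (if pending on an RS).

STATUS = TAG Mul2

  c1: issue MUL r2<-Mul1  regs: r0:9,r1:1,r2:Mul1,r3:3
  c2: issue MUL r1<-Mul2  regs: r0:9,r1:Mul2,r2:Mul1,r3:3
  c3: issue SUB r3<-Add1  regs: r0:9,r1:Mul2,r2:Mul1,r3:Add1
  c4: issue SUB r3<-Add2  regs: r0:9,r1:Mul2,r2:Mul1,r3:Add2
  c5: CDB Mul1=9; issue MUL r0<-Mul1  regs: r0:Mul1,r1:Mul2,r2:9,r3:Add2
  c6: issue ADD r1<-Add3  regs: r0:Mul1,r1:Add3,r2:9,r3:Add2
  c7: stall  regs: r0:Mul1,r1:Add3,r2:9,r3:Add2
  c8: stall  regs: r0:Mul1,r1:Add3,r2:9,r3:Add2
  c9: CDB Mul2=81; stall  regs: r0:Mul1,r1:Add3,r2:9,r3:Add2
  c10: stall  regs: r0:Mul1,r1:Add3,r2:9,r3:Add2
  c11: CDB Add1=72; issue SUB r3<-Add1  regs: r0:Mul1,r1:Add3,r2:9,r3:Add1
  c12: CDB Add2=72; issue SUB r1<-Add2  regs: r0:Mul1,r1:Add2,r2:9,r3:Add1
  c13: stall  regs: r0:Mul1,r1:Add2,r2:9,r3:Add1
  c14: CDB Add3=144; issue SUB r3<-Add3  regs: r0:Mul1,r1:Add2,r2:9,r3:Add3
  c15: issue MUL r3<-Mul2  regs: r0:Mul1,r1:Add2,r2:9,r3:Mul2
  c16: CDB Add2=-135  regs: r0:Mul1,r1:-135,r2:9,r3:Mul2
  c17: CDB Mul1=5184  regs: r0:5184,r1:-135,r2:9,r3:Mul2
  c18: -  regs: r0:5184,r1:-135,r2:9,r3:Mul2
  c19: CDB Add1=5040  regs: r0:5184,r1:-135,r2:9,r3:Mul2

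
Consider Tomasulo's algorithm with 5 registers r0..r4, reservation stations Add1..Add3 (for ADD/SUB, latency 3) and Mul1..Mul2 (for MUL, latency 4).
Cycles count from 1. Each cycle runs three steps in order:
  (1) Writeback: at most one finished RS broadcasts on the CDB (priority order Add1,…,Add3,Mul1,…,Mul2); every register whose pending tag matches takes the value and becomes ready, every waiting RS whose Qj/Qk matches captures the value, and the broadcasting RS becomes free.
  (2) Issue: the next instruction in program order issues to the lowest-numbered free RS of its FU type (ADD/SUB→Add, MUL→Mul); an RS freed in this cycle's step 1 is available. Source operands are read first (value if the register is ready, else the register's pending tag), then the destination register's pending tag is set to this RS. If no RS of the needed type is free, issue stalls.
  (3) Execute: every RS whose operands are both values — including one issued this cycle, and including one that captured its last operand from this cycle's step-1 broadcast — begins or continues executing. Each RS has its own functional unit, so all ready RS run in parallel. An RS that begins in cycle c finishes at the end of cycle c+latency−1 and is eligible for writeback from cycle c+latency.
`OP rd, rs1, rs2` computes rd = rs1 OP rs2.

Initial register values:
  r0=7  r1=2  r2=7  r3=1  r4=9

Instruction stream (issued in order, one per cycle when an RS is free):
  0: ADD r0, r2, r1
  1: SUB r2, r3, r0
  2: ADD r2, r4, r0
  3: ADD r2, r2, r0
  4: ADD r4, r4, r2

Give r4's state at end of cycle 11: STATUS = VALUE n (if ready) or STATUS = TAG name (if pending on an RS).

c1: issue ADD r0<-Add1 | r0:Add1,r1:2,r2:7,r3:1,r4:9
c2: issue SUB r2<-Add2 | r0:Add1,r1:2,r2:Add2,r3:1,r4:9
c3: issue ADD r2<-Add3 | r0:Add1,r1:2,r2:Add3,r3:1,r4:9
c4: CDB Add1=9; issue ADD r2<-Add1 | r0:9,r1:2,r2:Add1,r3:1,r4:9
c5: stall | r0:9,r1:2,r2:Add1,r3:1,r4:9
c6: stall | r0:9,r1:2,r2:Add1,r3:1,r4:9
c7: CDB Add2=-8; issue ADD r4<-Add2 | r0:9,r1:2,r2:Add1,r3:1,r4:Add2
c8: CDB Add3=18 | r0:9,r1:2,r2:Add1,r3:1,r4:Add2
c9: - | r0:9,r1:2,r2:Add1,r3:1,r4:Add2
c10: - | r0:9,r1:2,r2:Add1,r3:1,r4:Add2
c11: CDB Add1=27 | r0:9,r1:2,r2:27,r3:1,r4:Add2

STATUS = TAG Add2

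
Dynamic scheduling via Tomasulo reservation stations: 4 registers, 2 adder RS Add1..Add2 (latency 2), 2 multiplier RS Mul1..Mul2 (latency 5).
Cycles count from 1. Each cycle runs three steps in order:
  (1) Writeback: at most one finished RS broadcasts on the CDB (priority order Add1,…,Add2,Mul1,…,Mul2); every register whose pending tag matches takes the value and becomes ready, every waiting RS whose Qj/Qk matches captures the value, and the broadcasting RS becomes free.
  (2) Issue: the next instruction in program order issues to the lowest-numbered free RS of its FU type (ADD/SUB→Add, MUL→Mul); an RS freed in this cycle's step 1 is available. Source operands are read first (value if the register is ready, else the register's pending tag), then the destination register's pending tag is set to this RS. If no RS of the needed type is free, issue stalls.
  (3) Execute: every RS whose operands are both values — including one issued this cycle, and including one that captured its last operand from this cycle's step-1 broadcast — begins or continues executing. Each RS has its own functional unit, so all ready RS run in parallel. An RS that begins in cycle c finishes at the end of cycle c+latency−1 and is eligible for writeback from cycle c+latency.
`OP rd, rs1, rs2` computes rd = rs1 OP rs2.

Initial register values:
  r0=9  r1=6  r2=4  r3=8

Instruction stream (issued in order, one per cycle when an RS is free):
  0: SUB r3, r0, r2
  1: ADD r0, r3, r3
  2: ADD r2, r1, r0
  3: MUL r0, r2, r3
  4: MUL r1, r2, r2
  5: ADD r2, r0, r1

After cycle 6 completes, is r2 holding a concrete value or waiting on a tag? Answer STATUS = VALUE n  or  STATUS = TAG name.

STATUS = TAG Add2

c1: issue SUB r3<-Add1 | r0:9,r1:6,r2:4,r3:Add1
c2: issue ADD r0<-Add2 | r0:Add2,r1:6,r2:4,r3:Add1
c3: CDB Add1=5; issue ADD r2<-Add1 | r0:Add2,r1:6,r2:Add1,r3:5
c4: issue MUL r0<-Mul1 | r0:Mul1,r1:6,r2:Add1,r3:5
c5: CDB Add2=10; issue MUL r1<-Mul2 | r0:Mul1,r1:Mul2,r2:Add1,r3:5
c6: issue ADD r2<-Add2 | r0:Mul1,r1:Mul2,r2:Add2,r3:5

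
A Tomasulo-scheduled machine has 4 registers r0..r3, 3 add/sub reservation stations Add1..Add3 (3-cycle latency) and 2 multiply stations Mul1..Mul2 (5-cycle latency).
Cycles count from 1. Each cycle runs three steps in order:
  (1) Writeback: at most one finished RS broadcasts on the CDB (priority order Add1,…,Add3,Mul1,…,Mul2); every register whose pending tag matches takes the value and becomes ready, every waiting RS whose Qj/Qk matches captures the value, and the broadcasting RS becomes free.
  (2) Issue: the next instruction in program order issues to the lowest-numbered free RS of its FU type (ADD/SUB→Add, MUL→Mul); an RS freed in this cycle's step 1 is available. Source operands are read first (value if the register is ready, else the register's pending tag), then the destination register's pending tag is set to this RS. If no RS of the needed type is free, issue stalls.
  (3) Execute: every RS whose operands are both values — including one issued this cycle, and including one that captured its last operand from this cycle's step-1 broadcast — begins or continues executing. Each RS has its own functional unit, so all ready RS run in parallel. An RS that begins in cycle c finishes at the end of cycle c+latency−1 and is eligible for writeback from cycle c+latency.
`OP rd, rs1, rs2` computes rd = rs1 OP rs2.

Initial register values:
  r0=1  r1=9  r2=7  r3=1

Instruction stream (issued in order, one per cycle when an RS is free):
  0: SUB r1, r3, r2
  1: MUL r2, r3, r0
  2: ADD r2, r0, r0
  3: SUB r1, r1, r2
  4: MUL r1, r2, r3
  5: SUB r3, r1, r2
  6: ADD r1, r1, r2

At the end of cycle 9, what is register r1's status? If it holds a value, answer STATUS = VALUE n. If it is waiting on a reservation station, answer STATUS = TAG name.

  c1: issue SUB r1<-Add1  regs: r0:1,r1:Add1,r2:7,r3:1
  c2: issue MUL r2<-Mul1  regs: r0:1,r1:Add1,r2:Mul1,r3:1
  c3: issue ADD r2<-Add2  regs: r0:1,r1:Add1,r2:Add2,r3:1
  c4: CDB Add1=-6; issue SUB r1<-Add1  regs: r0:1,r1:Add1,r2:Add2,r3:1
  c5: issue MUL r1<-Mul2  regs: r0:1,r1:Mul2,r2:Add2,r3:1
  c6: CDB Add2=2; issue SUB r3<-Add2  regs: r0:1,r1:Mul2,r2:2,r3:Add2
  c7: CDB Mul1=1; issue ADD r1<-Add3  regs: r0:1,r1:Add3,r2:2,r3:Add2
  c8: -  regs: r0:1,r1:Add3,r2:2,r3:Add2
  c9: CDB Add1=-8  regs: r0:1,r1:Add3,r2:2,r3:Add2

STATUS = TAG Add3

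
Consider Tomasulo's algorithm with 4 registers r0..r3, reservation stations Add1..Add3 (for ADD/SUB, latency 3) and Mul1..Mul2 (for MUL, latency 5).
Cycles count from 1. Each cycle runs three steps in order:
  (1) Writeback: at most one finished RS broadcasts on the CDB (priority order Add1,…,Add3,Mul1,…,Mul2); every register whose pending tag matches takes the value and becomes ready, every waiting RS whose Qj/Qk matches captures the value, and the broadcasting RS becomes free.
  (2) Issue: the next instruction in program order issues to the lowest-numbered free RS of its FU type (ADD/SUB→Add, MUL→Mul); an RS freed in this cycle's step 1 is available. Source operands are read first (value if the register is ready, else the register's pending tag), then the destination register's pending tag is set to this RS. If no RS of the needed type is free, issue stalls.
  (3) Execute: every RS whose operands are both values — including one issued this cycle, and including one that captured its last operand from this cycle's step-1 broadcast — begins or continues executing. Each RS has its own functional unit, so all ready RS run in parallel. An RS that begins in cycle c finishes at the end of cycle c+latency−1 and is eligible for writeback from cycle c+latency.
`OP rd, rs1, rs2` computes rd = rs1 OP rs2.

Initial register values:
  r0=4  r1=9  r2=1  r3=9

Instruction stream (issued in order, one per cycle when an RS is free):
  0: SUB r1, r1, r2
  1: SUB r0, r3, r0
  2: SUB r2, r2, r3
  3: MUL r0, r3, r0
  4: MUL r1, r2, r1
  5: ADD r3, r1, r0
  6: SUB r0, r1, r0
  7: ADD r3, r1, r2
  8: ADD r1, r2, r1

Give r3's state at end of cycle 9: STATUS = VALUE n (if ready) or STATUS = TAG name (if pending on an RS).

cycle 1: issue SUB r1<-Add1 // r0:4,r1:Add1,r2:1,r3:9
cycle 2: issue SUB r0<-Add2 // r0:Add2,r1:Add1,r2:1,r3:9
cycle 3: issue SUB r2<-Add3 // r0:Add2,r1:Add1,r2:Add3,r3:9
cycle 4: CDB Add1=8; issue MUL r0<-Mul1 // r0:Mul1,r1:8,r2:Add3,r3:9
cycle 5: CDB Add2=5; issue MUL r1<-Mul2 // r0:Mul1,r1:Mul2,r2:Add3,r3:9
cycle 6: CDB Add3=-8; issue ADD r3<-Add1 // r0:Mul1,r1:Mul2,r2:-8,r3:Add1
cycle 7: issue SUB r0<-Add2 // r0:Add2,r1:Mul2,r2:-8,r3:Add1
cycle 8: issue ADD r3<-Add3 // r0:Add2,r1:Mul2,r2:-8,r3:Add3
cycle 9: stall // r0:Add2,r1:Mul2,r2:-8,r3:Add3

STATUS = TAG Add3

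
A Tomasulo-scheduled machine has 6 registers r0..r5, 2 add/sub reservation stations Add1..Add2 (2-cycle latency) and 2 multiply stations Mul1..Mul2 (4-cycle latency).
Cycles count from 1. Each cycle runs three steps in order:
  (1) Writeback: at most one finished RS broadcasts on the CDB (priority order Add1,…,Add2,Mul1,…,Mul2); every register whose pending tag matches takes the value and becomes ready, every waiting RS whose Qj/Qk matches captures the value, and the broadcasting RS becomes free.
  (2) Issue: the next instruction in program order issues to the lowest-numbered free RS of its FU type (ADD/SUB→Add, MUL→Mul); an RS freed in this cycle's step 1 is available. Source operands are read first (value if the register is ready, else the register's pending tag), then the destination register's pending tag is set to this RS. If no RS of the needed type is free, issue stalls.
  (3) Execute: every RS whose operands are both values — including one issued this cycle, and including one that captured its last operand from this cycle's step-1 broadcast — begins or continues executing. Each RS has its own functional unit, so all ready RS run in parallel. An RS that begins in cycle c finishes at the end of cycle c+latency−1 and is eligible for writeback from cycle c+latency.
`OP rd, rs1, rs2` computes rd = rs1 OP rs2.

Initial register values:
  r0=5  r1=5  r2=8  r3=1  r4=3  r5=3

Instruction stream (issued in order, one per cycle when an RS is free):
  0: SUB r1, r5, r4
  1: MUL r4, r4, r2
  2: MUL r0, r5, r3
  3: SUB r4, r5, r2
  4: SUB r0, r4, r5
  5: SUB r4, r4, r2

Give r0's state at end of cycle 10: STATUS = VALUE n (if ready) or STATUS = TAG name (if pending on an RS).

STATUS = VALUE -8

  c1: issue SUB r1<-Add1  regs: r0:5,r1:Add1,r2:8,r3:1,r4:3,r5:3
  c2: issue MUL r4<-Mul1  regs: r0:5,r1:Add1,r2:8,r3:1,r4:Mul1,r5:3
  c3: CDB Add1=0; issue MUL r0<-Mul2  regs: r0:Mul2,r1:0,r2:8,r3:1,r4:Mul1,r5:3
  c4: issue SUB r4<-Add1  regs: r0:Mul2,r1:0,r2:8,r3:1,r4:Add1,r5:3
  c5: issue SUB r0<-Add2  regs: r0:Add2,r1:0,r2:8,r3:1,r4:Add1,r5:3
  c6: CDB Add1=-5; issue SUB r4<-Add1  regs: r0:Add2,r1:0,r2:8,r3:1,r4:Add1,r5:3
  c7: CDB Mul1=24  regs: r0:Add2,r1:0,r2:8,r3:1,r4:Add1,r5:3
  c8: CDB Add1=-13  regs: r0:Add2,r1:0,r2:8,r3:1,r4:-13,r5:3
  c9: CDB Add2=-8  regs: r0:-8,r1:0,r2:8,r3:1,r4:-13,r5:3
  c10: CDB Mul2=3  regs: r0:-8,r1:0,r2:8,r3:1,r4:-13,r5:3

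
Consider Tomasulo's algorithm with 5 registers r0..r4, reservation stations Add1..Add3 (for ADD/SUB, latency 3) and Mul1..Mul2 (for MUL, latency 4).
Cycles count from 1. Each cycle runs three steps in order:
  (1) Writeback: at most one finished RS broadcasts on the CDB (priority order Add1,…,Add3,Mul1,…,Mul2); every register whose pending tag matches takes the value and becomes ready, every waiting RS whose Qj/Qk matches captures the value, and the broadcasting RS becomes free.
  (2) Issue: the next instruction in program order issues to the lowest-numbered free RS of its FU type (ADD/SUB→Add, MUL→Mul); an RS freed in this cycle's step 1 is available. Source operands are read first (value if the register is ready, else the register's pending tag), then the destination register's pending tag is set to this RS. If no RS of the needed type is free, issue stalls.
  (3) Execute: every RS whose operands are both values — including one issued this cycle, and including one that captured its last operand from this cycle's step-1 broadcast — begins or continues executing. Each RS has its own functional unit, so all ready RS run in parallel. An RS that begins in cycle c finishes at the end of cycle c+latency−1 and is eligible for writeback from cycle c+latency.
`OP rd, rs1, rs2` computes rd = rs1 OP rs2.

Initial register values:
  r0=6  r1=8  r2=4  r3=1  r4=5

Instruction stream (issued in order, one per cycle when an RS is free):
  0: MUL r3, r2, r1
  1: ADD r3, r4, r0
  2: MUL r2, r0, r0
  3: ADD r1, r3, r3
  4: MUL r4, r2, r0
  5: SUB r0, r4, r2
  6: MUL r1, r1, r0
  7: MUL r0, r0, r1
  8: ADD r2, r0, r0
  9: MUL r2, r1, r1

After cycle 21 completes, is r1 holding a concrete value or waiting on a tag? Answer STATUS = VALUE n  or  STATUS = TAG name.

c1: issue MUL r3<-Mul1 | r0:6,r1:8,r2:4,r3:Mul1,r4:5
c2: issue ADD r3<-Add1 | r0:6,r1:8,r2:4,r3:Add1,r4:5
c3: issue MUL r2<-Mul2 | r0:6,r1:8,r2:Mul2,r3:Add1,r4:5
c4: issue ADD r1<-Add2 | r0:6,r1:Add2,r2:Mul2,r3:Add1,r4:5
c5: CDB Add1=11; stall | r0:6,r1:Add2,r2:Mul2,r3:11,r4:5
c6: CDB Mul1=32; issue MUL r4<-Mul1 | r0:6,r1:Add2,r2:Mul2,r3:11,r4:Mul1
c7: CDB Mul2=36; issue SUB r0<-Add1 | r0:Add1,r1:Add2,r2:36,r3:11,r4:Mul1
c8: CDB Add2=22; issue MUL r1<-Mul2 | r0:Add1,r1:Mul2,r2:36,r3:11,r4:Mul1
c9: stall | r0:Add1,r1:Mul2,r2:36,r3:11,r4:Mul1
c10: stall | r0:Add1,r1:Mul2,r2:36,r3:11,r4:Mul1
c11: CDB Mul1=216; issue MUL r0<-Mul1 | r0:Mul1,r1:Mul2,r2:36,r3:11,r4:216
c12: issue ADD r2<-Add2 | r0:Mul1,r1:Mul2,r2:Add2,r3:11,r4:216
c13: stall | r0:Mul1,r1:Mul2,r2:Add2,r3:11,r4:216
c14: CDB Add1=180; stall | r0:Mul1,r1:Mul2,r2:Add2,r3:11,r4:216
c15: stall | r0:Mul1,r1:Mul2,r2:Add2,r3:11,r4:216
c16: stall | r0:Mul1,r1:Mul2,r2:Add2,r3:11,r4:216
c17: stall | r0:Mul1,r1:Mul2,r2:Add2,r3:11,r4:216
c18: CDB Mul2=3960; issue MUL r2<-Mul2 | r0:Mul1,r1:3960,r2:Mul2,r3:11,r4:216
c19: - | r0:Mul1,r1:3960,r2:Mul2,r3:11,r4:216
c20: - | r0:Mul1,r1:3960,r2:Mul2,r3:11,r4:216
c21: - | r0:Mul1,r1:3960,r2:Mul2,r3:11,r4:216

STATUS = VALUE 3960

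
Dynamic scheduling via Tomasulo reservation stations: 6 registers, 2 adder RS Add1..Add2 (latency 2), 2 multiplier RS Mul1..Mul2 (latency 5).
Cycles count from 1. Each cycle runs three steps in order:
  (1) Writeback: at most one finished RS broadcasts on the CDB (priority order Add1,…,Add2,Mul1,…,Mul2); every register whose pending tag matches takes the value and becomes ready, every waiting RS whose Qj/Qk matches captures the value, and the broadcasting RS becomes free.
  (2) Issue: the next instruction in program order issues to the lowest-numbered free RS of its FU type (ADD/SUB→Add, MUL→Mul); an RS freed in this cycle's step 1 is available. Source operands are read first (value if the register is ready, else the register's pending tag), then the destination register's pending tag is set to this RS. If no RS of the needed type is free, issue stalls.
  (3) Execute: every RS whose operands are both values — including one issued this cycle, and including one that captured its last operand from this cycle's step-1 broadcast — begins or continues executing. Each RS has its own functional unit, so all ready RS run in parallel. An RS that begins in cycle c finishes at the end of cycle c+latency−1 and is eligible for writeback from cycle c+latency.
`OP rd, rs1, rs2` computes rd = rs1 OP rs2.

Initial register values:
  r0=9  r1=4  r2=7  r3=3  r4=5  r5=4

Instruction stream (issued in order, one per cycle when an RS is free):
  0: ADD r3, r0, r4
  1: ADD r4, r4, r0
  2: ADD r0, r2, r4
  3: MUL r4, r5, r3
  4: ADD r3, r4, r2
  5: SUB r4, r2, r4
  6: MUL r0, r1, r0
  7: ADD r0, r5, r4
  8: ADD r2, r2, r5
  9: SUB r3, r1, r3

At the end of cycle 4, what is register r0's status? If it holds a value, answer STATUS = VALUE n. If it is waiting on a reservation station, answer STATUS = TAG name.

c1: issue ADD r3<-Add1 | r0:9,r1:4,r2:7,r3:Add1,r4:5,r5:4
c2: issue ADD r4<-Add2 | r0:9,r1:4,r2:7,r3:Add1,r4:Add2,r5:4
c3: CDB Add1=14; issue ADD r0<-Add1 | r0:Add1,r1:4,r2:7,r3:14,r4:Add2,r5:4
c4: CDB Add2=14; issue MUL r4<-Mul1 | r0:Add1,r1:4,r2:7,r3:14,r4:Mul1,r5:4

STATUS = TAG Add1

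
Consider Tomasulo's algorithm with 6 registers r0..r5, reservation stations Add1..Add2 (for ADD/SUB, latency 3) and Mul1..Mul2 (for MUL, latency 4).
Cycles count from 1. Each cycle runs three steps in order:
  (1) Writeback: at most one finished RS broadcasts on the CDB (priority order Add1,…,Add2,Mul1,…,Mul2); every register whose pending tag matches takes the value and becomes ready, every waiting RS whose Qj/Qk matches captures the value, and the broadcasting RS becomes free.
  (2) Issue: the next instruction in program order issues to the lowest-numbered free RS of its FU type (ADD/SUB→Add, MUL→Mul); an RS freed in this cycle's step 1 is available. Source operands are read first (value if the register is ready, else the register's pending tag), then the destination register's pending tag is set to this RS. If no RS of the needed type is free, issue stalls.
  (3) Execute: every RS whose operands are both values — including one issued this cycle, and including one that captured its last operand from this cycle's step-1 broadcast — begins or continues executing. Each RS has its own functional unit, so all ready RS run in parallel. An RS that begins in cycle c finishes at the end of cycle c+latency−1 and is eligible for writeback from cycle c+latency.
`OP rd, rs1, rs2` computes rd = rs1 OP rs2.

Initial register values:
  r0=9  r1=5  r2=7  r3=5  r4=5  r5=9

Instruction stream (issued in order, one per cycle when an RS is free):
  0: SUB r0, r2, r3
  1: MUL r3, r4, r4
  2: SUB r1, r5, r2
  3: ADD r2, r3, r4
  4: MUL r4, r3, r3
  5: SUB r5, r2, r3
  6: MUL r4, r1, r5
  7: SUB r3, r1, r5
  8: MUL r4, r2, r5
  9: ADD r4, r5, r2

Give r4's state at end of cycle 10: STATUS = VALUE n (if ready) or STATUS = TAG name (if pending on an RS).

STATUS = TAG Mul1

  c1: issue SUB r0<-Add1  regs: r0:Add1,r1:5,r2:7,r3:5,r4:5,r5:9
  c2: issue MUL r3<-Mul1  regs: r0:Add1,r1:5,r2:7,r3:Mul1,r4:5,r5:9
  c3: issue SUB r1<-Add2  regs: r0:Add1,r1:Add2,r2:7,r3:Mul1,r4:5,r5:9
  c4: CDB Add1=2; issue ADD r2<-Add1  regs: r0:2,r1:Add2,r2:Add1,r3:Mul1,r4:5,r5:9
  c5: issue MUL r4<-Mul2  regs: r0:2,r1:Add2,r2:Add1,r3:Mul1,r4:Mul2,r5:9
  c6: CDB Add2=2; issue SUB r5<-Add2  regs: r0:2,r1:2,r2:Add1,r3:Mul1,r4:Mul2,r5:Add2
  c7: CDB Mul1=25; issue MUL r4<-Mul1  regs: r0:2,r1:2,r2:Add1,r3:25,r4:Mul1,r5:Add2
  c8: stall  regs: r0:2,r1:2,r2:Add1,r3:25,r4:Mul1,r5:Add2
  c9: stall  regs: r0:2,r1:2,r2:Add1,r3:25,r4:Mul1,r5:Add2
  c10: CDB Add1=30; issue SUB r3<-Add1  regs: r0:2,r1:2,r2:30,r3:Add1,r4:Mul1,r5:Add2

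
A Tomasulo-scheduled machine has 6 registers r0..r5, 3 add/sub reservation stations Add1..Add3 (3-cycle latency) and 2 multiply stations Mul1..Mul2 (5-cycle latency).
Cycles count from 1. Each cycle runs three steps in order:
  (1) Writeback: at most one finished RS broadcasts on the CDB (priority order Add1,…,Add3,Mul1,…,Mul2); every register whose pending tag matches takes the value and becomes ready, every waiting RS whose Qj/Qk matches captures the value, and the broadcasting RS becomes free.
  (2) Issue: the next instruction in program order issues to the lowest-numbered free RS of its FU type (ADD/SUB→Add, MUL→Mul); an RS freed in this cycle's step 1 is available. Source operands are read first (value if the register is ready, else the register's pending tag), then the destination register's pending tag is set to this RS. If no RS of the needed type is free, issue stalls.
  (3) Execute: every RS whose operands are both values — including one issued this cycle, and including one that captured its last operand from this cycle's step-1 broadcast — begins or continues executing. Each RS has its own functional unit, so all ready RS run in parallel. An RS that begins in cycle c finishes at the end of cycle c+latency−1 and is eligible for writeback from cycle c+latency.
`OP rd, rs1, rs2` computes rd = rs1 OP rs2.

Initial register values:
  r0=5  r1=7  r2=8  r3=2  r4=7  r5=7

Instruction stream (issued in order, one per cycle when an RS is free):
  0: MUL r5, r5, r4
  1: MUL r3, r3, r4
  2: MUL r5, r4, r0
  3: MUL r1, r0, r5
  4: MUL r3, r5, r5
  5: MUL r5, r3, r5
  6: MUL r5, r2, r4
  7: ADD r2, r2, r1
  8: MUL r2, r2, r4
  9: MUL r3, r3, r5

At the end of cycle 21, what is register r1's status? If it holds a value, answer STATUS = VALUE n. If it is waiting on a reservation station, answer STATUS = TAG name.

STATUS = VALUE 175

c1: issue MUL r5<-Mul1 | r0:5,r1:7,r2:8,r3:2,r4:7,r5:Mul1
c2: issue MUL r3<-Mul2 | r0:5,r1:7,r2:8,r3:Mul2,r4:7,r5:Mul1
c3: stall | r0:5,r1:7,r2:8,r3:Mul2,r4:7,r5:Mul1
c4: stall | r0:5,r1:7,r2:8,r3:Mul2,r4:7,r5:Mul1
c5: stall | r0:5,r1:7,r2:8,r3:Mul2,r4:7,r5:Mul1
c6: CDB Mul1=49; issue MUL r5<-Mul1 | r0:5,r1:7,r2:8,r3:Mul2,r4:7,r5:Mul1
c7: CDB Mul2=14; issue MUL r1<-Mul2 | r0:5,r1:Mul2,r2:8,r3:14,r4:7,r5:Mul1
c8: stall | r0:5,r1:Mul2,r2:8,r3:14,r4:7,r5:Mul1
c9: stall | r0:5,r1:Mul2,r2:8,r3:14,r4:7,r5:Mul1
c10: stall | r0:5,r1:Mul2,r2:8,r3:14,r4:7,r5:Mul1
c11: CDB Mul1=35; issue MUL r3<-Mul1 | r0:5,r1:Mul2,r2:8,r3:Mul1,r4:7,r5:35
c12: stall | r0:5,r1:Mul2,r2:8,r3:Mul1,r4:7,r5:35
c13: stall | r0:5,r1:Mul2,r2:8,r3:Mul1,r4:7,r5:35
c14: stall | r0:5,r1:Mul2,r2:8,r3:Mul1,r4:7,r5:35
c15: stall | r0:5,r1:Mul2,r2:8,r3:Mul1,r4:7,r5:35
c16: CDB Mul1=1225; issue MUL r5<-Mul1 | r0:5,r1:Mul2,r2:8,r3:1225,r4:7,r5:Mul1
c17: CDB Mul2=175; issue MUL r5<-Mul2 | r0:5,r1:175,r2:8,r3:1225,r4:7,r5:Mul2
c18: issue ADD r2<-Add1 | r0:5,r1:175,r2:Add1,r3:1225,r4:7,r5:Mul2
c19: stall | r0:5,r1:175,r2:Add1,r3:1225,r4:7,r5:Mul2
c20: stall | r0:5,r1:175,r2:Add1,r3:1225,r4:7,r5:Mul2
c21: CDB Add1=183; stall | r0:5,r1:175,r2:183,r3:1225,r4:7,r5:Mul2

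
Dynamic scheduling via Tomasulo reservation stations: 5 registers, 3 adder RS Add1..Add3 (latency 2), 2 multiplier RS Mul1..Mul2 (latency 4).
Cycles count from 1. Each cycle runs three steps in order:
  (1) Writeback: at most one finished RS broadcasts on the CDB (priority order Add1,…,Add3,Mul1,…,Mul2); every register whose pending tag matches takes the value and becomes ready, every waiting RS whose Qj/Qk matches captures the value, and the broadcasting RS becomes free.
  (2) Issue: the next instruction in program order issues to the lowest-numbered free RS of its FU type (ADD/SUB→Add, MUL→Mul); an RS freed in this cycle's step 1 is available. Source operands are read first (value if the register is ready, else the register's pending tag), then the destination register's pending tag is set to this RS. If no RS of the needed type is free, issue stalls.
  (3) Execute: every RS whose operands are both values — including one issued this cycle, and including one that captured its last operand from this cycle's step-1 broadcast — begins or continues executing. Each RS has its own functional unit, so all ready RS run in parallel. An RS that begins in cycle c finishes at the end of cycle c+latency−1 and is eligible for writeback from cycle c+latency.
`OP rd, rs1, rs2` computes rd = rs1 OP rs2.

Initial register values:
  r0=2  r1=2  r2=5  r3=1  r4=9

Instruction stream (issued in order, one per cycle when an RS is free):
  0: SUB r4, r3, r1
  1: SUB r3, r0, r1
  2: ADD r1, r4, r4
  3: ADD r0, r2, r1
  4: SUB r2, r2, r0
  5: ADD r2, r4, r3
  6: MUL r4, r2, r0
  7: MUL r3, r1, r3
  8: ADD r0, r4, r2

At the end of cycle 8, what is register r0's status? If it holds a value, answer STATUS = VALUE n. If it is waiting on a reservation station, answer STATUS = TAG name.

c1: issue SUB r4<-Add1 | r0:2,r1:2,r2:5,r3:1,r4:Add1
c2: issue SUB r3<-Add2 | r0:2,r1:2,r2:5,r3:Add2,r4:Add1
c3: CDB Add1=-1; issue ADD r1<-Add1 | r0:2,r1:Add1,r2:5,r3:Add2,r4:-1
c4: CDB Add2=0; issue ADD r0<-Add2 | r0:Add2,r1:Add1,r2:5,r3:0,r4:-1
c5: CDB Add1=-2; issue SUB r2<-Add1 | r0:Add2,r1:-2,r2:Add1,r3:0,r4:-1
c6: issue ADD r2<-Add3 | r0:Add2,r1:-2,r2:Add3,r3:0,r4:-1
c7: CDB Add2=3; issue MUL r4<-Mul1 | r0:3,r1:-2,r2:Add3,r3:0,r4:Mul1
c8: CDB Add3=-1; issue MUL r3<-Mul2 | r0:3,r1:-2,r2:-1,r3:Mul2,r4:Mul1

STATUS = VALUE 3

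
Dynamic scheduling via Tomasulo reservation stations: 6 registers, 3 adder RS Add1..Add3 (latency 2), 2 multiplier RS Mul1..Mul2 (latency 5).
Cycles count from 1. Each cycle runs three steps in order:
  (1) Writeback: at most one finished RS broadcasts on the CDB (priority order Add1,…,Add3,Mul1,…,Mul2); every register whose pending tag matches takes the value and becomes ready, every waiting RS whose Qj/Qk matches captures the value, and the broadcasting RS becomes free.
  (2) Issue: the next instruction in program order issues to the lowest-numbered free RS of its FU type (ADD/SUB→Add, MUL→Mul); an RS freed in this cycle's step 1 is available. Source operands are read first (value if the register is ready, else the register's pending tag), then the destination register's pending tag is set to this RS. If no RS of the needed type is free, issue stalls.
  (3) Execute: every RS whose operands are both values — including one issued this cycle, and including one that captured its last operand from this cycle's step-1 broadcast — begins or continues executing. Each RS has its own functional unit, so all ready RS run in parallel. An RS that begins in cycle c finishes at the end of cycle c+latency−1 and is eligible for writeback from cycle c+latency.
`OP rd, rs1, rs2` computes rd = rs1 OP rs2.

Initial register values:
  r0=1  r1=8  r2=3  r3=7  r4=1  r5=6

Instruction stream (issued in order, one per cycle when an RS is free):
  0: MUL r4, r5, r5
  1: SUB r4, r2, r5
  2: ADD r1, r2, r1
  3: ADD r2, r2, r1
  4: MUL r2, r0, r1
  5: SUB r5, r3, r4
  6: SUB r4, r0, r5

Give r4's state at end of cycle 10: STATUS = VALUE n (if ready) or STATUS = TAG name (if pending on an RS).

cycle 1: issue MUL r4<-Mul1 // r0:1,r1:8,r2:3,r3:7,r4:Mul1,r5:6
cycle 2: issue SUB r4<-Add1 // r0:1,r1:8,r2:3,r3:7,r4:Add1,r5:6
cycle 3: issue ADD r1<-Add2 // r0:1,r1:Add2,r2:3,r3:7,r4:Add1,r5:6
cycle 4: CDB Add1=-3; issue ADD r2<-Add1 // r0:1,r1:Add2,r2:Add1,r3:7,r4:-3,r5:6
cycle 5: CDB Add2=11; issue MUL r2<-Mul2 // r0:1,r1:11,r2:Mul2,r3:7,r4:-3,r5:6
cycle 6: CDB Mul1=36; issue SUB r5<-Add2 // r0:1,r1:11,r2:Mul2,r3:7,r4:-3,r5:Add2
cycle 7: CDB Add1=14; issue SUB r4<-Add1 // r0:1,r1:11,r2:Mul2,r3:7,r4:Add1,r5:Add2
cycle 8: CDB Add2=10 // r0:1,r1:11,r2:Mul2,r3:7,r4:Add1,r5:10
cycle 9: - // r0:1,r1:11,r2:Mul2,r3:7,r4:Add1,r5:10
cycle 10: CDB Add1=-9 // r0:1,r1:11,r2:Mul2,r3:7,r4:-9,r5:10

STATUS = VALUE -9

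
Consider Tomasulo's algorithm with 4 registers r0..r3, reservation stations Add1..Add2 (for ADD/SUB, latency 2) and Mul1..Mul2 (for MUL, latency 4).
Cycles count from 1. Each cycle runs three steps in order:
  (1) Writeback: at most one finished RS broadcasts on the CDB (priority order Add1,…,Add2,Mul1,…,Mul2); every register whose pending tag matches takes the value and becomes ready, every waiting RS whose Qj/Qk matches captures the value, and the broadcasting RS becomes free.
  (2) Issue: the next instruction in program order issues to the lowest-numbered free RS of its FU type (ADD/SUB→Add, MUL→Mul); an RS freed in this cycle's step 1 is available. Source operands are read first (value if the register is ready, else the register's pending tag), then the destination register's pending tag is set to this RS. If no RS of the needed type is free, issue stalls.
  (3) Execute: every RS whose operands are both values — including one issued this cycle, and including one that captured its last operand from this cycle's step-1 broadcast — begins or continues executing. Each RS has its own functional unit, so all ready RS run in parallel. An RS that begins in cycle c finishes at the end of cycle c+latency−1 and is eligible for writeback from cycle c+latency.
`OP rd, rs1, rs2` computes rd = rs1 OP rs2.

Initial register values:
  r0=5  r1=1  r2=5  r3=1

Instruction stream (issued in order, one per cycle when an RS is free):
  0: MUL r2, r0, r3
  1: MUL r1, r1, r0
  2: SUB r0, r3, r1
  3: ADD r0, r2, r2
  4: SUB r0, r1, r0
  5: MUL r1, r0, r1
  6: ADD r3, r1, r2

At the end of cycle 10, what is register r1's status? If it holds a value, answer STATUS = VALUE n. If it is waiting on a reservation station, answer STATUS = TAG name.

cycle 1: issue MUL r2<-Mul1 // r0:5,r1:1,r2:Mul1,r3:1
cycle 2: issue MUL r1<-Mul2 // r0:5,r1:Mul2,r2:Mul1,r3:1
cycle 3: issue SUB r0<-Add1 // r0:Add1,r1:Mul2,r2:Mul1,r3:1
cycle 4: issue ADD r0<-Add2 // r0:Add2,r1:Mul2,r2:Mul1,r3:1
cycle 5: CDB Mul1=5; stall // r0:Add2,r1:Mul2,r2:5,r3:1
cycle 6: CDB Mul2=5; stall // r0:Add2,r1:5,r2:5,r3:1
cycle 7: CDB Add2=10; issue SUB r0<-Add2 // r0:Add2,r1:5,r2:5,r3:1
cycle 8: CDB Add1=-4; issue MUL r1<-Mul1 // r0:Add2,r1:Mul1,r2:5,r3:1
cycle 9: CDB Add2=-5; issue ADD r3<-Add1 // r0:-5,r1:Mul1,r2:5,r3:Add1
cycle 10: - // r0:-5,r1:Mul1,r2:5,r3:Add1

STATUS = TAG Mul1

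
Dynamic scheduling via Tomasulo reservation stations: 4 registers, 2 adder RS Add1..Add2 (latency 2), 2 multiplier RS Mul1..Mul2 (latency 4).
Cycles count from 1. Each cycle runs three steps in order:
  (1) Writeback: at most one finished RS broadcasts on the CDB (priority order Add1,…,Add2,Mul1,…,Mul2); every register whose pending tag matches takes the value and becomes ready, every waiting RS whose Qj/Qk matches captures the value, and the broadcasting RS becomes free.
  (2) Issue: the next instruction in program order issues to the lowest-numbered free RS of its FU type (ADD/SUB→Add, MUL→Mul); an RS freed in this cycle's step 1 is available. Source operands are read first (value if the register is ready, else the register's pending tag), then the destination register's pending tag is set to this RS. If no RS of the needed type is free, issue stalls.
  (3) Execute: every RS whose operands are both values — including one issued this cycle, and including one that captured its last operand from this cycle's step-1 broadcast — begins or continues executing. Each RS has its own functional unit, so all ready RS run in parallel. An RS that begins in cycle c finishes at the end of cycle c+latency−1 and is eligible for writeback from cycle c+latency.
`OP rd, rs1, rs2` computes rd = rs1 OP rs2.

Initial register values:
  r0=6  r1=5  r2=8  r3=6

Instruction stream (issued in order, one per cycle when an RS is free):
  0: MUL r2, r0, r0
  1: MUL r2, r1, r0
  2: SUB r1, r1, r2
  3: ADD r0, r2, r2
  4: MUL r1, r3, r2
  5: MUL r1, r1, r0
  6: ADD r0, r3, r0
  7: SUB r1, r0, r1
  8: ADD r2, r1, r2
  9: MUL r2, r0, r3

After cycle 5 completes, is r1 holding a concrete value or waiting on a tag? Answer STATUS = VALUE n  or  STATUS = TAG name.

  c1: issue MUL r2<-Mul1  regs: r0:6,r1:5,r2:Mul1,r3:6
  c2: issue MUL r2<-Mul2  regs: r0:6,r1:5,r2:Mul2,r3:6
  c3: issue SUB r1<-Add1  regs: r0:6,r1:Add1,r2:Mul2,r3:6
  c4: issue ADD r0<-Add2  regs: r0:Add2,r1:Add1,r2:Mul2,r3:6
  c5: CDB Mul1=36; issue MUL r1<-Mul1  regs: r0:Add2,r1:Mul1,r2:Mul2,r3:6

STATUS = TAG Mul1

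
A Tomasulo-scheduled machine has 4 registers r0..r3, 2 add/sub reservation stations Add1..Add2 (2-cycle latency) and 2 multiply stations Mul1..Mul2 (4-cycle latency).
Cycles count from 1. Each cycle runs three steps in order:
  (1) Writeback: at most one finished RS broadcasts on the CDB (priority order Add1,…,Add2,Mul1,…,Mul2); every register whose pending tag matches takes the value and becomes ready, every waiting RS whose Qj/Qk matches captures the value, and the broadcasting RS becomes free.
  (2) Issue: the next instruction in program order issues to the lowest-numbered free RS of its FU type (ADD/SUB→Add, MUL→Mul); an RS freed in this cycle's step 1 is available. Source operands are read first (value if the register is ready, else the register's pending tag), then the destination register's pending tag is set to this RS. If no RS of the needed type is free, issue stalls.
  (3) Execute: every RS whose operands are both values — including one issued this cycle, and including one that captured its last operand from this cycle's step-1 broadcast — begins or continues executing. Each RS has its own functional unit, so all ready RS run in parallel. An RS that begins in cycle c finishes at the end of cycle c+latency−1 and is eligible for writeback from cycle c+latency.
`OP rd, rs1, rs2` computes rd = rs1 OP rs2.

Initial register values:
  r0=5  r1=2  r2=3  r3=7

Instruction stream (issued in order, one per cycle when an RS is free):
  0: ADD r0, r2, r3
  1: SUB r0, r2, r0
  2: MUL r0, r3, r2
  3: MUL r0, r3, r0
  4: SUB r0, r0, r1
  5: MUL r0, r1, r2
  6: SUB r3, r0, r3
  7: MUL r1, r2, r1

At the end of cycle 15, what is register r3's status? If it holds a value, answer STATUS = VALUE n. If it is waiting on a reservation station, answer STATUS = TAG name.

c1: issue ADD r0<-Add1 | r0:Add1,r1:2,r2:3,r3:7
c2: issue SUB r0<-Add2 | r0:Add2,r1:2,r2:3,r3:7
c3: CDB Add1=10; issue MUL r0<-Mul1 | r0:Mul1,r1:2,r2:3,r3:7
c4: issue MUL r0<-Mul2 | r0:Mul2,r1:2,r2:3,r3:7
c5: CDB Add2=-7; issue SUB r0<-Add1 | r0:Add1,r1:2,r2:3,r3:7
c6: stall | r0:Add1,r1:2,r2:3,r3:7
c7: CDB Mul1=21; issue MUL r0<-Mul1 | r0:Mul1,r1:2,r2:3,r3:7
c8: issue SUB r3<-Add2 | r0:Mul1,r1:2,r2:3,r3:Add2
c9: stall | r0:Mul1,r1:2,r2:3,r3:Add2
c10: stall | r0:Mul1,r1:2,r2:3,r3:Add2
c11: CDB Mul1=6; issue MUL r1<-Mul1 | r0:6,r1:Mul1,r2:3,r3:Add2
c12: CDB Mul2=147 | r0:6,r1:Mul1,r2:3,r3:Add2
c13: CDB Add2=-1 | r0:6,r1:Mul1,r2:3,r3:-1
c14: CDB Add1=145 | r0:6,r1:Mul1,r2:3,r3:-1
c15: CDB Mul1=6 | r0:6,r1:6,r2:3,r3:-1

STATUS = VALUE -1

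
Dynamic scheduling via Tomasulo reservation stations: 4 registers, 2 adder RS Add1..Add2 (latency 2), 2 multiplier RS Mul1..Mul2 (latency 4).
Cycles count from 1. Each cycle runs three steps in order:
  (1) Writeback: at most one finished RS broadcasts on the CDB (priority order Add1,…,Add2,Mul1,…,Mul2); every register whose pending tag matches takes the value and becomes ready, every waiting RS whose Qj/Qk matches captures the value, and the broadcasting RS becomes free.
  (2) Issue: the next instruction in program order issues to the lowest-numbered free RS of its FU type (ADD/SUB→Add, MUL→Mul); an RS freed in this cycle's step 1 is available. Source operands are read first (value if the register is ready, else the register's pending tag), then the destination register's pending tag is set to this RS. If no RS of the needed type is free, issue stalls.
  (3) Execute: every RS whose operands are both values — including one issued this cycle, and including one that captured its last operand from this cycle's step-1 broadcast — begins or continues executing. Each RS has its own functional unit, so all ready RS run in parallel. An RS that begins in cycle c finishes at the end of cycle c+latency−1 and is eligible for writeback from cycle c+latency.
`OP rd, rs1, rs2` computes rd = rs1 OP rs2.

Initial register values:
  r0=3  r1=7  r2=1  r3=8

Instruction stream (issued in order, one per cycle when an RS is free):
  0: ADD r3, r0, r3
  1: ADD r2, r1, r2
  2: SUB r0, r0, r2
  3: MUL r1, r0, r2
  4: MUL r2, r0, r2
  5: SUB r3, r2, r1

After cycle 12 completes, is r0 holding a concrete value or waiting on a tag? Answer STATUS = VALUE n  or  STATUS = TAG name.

c1: issue ADD r3<-Add1 | r0:3,r1:7,r2:1,r3:Add1
c2: issue ADD r2<-Add2 | r0:3,r1:7,r2:Add2,r3:Add1
c3: CDB Add1=11; issue SUB r0<-Add1 | r0:Add1,r1:7,r2:Add2,r3:11
c4: CDB Add2=8; issue MUL r1<-Mul1 | r0:Add1,r1:Mul1,r2:8,r3:11
c5: issue MUL r2<-Mul2 | r0:Add1,r1:Mul1,r2:Mul2,r3:11
c6: CDB Add1=-5; issue SUB r3<-Add1 | r0:-5,r1:Mul1,r2:Mul2,r3:Add1
c7: - | r0:-5,r1:Mul1,r2:Mul2,r3:Add1
c8: - | r0:-5,r1:Mul1,r2:Mul2,r3:Add1
c9: - | r0:-5,r1:Mul1,r2:Mul2,r3:Add1
c10: CDB Mul1=-40 | r0:-5,r1:-40,r2:Mul2,r3:Add1
c11: CDB Mul2=-40 | r0:-5,r1:-40,r2:-40,r3:Add1
c12: - | r0:-5,r1:-40,r2:-40,r3:Add1

STATUS = VALUE -5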